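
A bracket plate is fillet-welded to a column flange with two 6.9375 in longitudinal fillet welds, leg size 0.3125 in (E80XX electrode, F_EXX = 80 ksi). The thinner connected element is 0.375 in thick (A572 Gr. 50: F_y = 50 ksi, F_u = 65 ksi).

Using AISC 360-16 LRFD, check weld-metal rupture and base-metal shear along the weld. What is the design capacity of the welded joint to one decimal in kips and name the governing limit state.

110.4 kips (weld metal governs)

Weld metal: throat = 0.707×0.3125 = 0.22094 in, L = 2×6.9375 = 13.875 in. φR_n = 0.75 × 0.6 × 80 × 0.22094 × 13.875 = 110.4 kips.
Base metal shear (0.375 in plate): yield φR_n = 1.0×0.6×50×0.375×13.875 = 156.1 kips; rupture φR_n = 0.75×0.6×65×0.375×13.875 = 152.2 kips; take 152.2 kips (rupture).
Governing: min(110.4, 152.2) = 110.4 kips → weld metal.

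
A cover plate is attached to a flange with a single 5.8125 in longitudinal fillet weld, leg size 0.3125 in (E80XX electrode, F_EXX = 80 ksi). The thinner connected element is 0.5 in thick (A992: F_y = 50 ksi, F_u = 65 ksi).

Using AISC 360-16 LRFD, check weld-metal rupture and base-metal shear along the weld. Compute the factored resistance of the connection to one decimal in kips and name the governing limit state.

46.2 kips (weld metal governs)

Weld metal: throat = 0.707×0.3125 = 0.22094 in, L = 5.8125 in. φR_n = 0.75 × 0.6 × 80 × 0.22094 × 5.8125 = 46.2 kips.
Base metal shear (0.5 in plate): yield φR_n = 1.0×0.6×50×0.5×5.8125 = 87.2 kips; rupture φR_n = 0.75×0.6×65×0.5×5.8125 = 85.0 kips; take 85.0 kips (rupture).
Governing: min(46.2, 85.0) = 46.2 kips → weld metal.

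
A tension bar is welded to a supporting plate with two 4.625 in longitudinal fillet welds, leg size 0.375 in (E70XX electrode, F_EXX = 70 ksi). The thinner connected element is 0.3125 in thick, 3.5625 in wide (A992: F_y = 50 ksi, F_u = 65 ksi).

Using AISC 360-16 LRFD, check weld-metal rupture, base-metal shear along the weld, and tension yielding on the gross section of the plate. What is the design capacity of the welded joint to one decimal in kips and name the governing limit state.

50.1 kips (gross-section yield governs)

Weld metal: throat = 0.707×0.375 = 0.26513 in, L = 2×4.625 = 9.25 in. φR_n = 0.75 × 0.6 × 70 × 0.26513 × 9.25 = 77.3 kips.
Base metal shear (0.3125 in plate): yield φR_n = 1.0×0.6×50×0.3125×9.25 = 86.7 kips; rupture φR_n = 0.75×0.6×65×0.3125×9.25 = 84.6 kips; take 84.6 kips (rupture).
Tension yield (gross): A_g = 3.5625×0.3125 = 1.1133 in². φR_n = 0.90 × 50 × 1.1133 = 50.1 kips.
Governing: min(77.3, 84.6, 50.1) = 50.1 kips → gross-section yield.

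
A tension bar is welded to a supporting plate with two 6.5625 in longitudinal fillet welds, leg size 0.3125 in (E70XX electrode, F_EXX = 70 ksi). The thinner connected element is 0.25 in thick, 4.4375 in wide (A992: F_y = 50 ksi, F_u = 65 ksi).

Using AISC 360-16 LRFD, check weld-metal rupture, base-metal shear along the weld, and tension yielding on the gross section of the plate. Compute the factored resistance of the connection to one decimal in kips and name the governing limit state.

49.9 kips (gross-section yield governs)

Weld metal: throat = 0.707×0.3125 = 0.22094 in, L = 2×6.5625 = 13.125 in. φR_n = 0.75 × 0.6 × 70 × 0.22094 × 13.125 = 91.3 kips.
Base metal shear (0.25 in plate): yield φR_n = 1.0×0.6×50×0.25×13.125 = 98.4 kips; rupture φR_n = 0.75×0.6×65×0.25×13.125 = 96.0 kips; take 96.0 kips (rupture).
Tension yield (gross): A_g = 4.4375×0.25 = 1.1094 in². φR_n = 0.90 × 50 × 1.1094 = 49.9 kips.
Governing: min(91.3, 96.0, 49.9) = 49.9 kips → gross-section yield.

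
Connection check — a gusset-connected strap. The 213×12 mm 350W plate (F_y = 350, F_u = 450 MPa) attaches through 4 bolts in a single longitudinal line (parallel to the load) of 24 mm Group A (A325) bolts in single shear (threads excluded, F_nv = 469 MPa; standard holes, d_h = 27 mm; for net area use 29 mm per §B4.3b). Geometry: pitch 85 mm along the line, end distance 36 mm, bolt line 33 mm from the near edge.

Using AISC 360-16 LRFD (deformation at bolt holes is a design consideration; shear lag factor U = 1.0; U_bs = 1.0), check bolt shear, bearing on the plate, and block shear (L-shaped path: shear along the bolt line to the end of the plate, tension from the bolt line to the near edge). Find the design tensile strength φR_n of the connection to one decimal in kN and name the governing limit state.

Bolt shear: A_b = π(24)²/4 = 452.39 mm². φR_n = 0.75 × 469 × 452.39 × 4 × 1 = 636.5 kN.
Bearing (12 mm plate, F_u = 450 MPa): end bolts L_c = 36 − 27/2 = 22.5, R_n = min(1.2×22.5×12×450, 2.4×24×12×450) = 145.8 kN/bolt; interior L_c = 85 − 27 = 58, R_n = 311.04 kN/bolt. φR_n = 0.75 × (1×145.8 + 3×311.04) = 809.2 kN.
Block shear: shear path 1×[36+3×85] = 1×291 mm, A_gv = 3492, A_nv = 1×(291 − 3.5×29)×12 = 2274 mm²; tension to near edge: (33 − 0.5×29)×12 = 222 mm². R_n = min(0.6×450×2274, 0.6×350×3492) + 1.0×450×222 = min(613.98, 733.32) + 99.9 = 713.88 kN. φR_n = 0.75 × 713.88 = 535.4 kN.
Governing: min(636.5, 809.2, 535.4) = 535.4 kN → block shear.

535.4 kN (block shear governs)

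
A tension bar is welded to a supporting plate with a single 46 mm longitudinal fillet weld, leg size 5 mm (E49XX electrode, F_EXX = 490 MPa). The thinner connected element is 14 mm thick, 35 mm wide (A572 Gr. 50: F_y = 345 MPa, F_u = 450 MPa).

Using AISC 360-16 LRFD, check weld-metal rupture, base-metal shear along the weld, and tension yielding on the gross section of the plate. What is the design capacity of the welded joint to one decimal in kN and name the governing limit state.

35.9 kN (weld metal governs)

Weld metal: throat = 0.707×5 = 3.535 mm, L = 46 mm. φR_n = 0.75 × 0.6 × 490 × 3.535 × 46 = 35.9 kN.
Base metal shear (14 mm plate): yield φR_n = 1.0×0.6×345×14×46 = 133.3 kN; rupture φR_n = 0.75×0.6×450×14×46 = 130.4 kN; take 130.4 kN (rupture).
Tension yield (gross): A_g = 35×14 = 490 mm². φR_n = 0.90 × 345 × 490 = 152.1 kN.
Governing: min(35.9, 130.4, 152.1) = 35.9 kN → weld metal.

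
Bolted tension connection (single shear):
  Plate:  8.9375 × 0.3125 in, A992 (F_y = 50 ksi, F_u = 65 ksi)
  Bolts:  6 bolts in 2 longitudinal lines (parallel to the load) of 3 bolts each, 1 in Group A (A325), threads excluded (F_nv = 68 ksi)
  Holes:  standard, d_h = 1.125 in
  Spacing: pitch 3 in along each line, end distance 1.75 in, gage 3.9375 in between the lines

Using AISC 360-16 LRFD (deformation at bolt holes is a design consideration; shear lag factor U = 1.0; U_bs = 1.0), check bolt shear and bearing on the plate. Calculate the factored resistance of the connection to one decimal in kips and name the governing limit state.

Bolt shear: A_b = π(1)²/4 = 0.7854 in². φR_n = 0.75 × 68 × 0.7854 × 6 × 1 = 240.3 kips.
Bearing (0.3125 in plate, F_u = 65 ksi): end bolts L_c = 1.75 − 1.125/2 = 1.1875, R_n = min(1.2×1.1875×0.3125×65, 2.4×1×0.3125×65) = 28.945 kips/bolt; interior L_c = 3 − 1.125 = 1.875, R_n = 45.703 kips/bolt. φR_n = 0.75 × (2×28.945 + 4×45.703) = 180.5 kips.
Governing: min(240.3, 180.5) = 180.5 kips → bearing.

180.5 kips (bearing governs)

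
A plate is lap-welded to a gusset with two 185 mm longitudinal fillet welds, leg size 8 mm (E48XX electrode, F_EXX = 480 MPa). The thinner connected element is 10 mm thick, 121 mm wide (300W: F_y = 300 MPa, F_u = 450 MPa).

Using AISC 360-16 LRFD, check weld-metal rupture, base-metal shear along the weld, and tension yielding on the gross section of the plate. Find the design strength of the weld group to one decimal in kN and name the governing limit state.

Weld metal: throat = 0.707×8 = 5.656 mm, L = 2×185 = 370 mm. φR_n = 0.75 × 0.6 × 480 × 5.656 × 370 = 452.0 kN.
Base metal shear (10 mm plate): yield φR_n = 1.0×0.6×300×10×370 = 666.0 kN; rupture φR_n = 0.75×0.6×450×10×370 = 749.3 kN; take 666.0 kN (yield).
Tension yield (gross): A_g = 121×10 = 1210 mm². φR_n = 0.90 × 300 × 1210 = 326.7 kN.
Governing: min(452.0, 666.0, 326.7) = 326.7 kN → gross-section yield.

326.7 kN (gross-section yield governs)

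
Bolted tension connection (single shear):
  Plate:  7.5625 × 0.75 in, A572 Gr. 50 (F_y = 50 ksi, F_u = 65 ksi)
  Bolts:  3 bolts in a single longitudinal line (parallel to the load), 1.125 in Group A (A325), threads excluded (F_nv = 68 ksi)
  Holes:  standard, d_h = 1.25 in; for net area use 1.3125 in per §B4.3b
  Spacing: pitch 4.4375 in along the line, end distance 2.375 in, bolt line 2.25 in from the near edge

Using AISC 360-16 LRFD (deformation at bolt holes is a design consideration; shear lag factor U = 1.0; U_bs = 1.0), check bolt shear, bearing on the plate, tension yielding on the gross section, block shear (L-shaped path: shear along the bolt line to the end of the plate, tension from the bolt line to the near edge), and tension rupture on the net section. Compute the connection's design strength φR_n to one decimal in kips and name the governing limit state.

152.1 kips (bolt shear governs)

Bolt shear: A_b = π(1.125)²/4 = 0.99402 in². φR_n = 0.75 × 68 × 0.99402 × 3 × 1 = 152.1 kips.
Bearing (0.75 in plate, F_u = 65 ksi): end bolts L_c = 2.375 − 1.25/2 = 1.75, R_n = min(1.2×1.75×0.75×65, 2.4×1.125×0.75×65) = 102.38 kips/bolt; interior L_c = 4.4375 − 1.25 = 3.1875, R_n = 131.63 kips/bolt. φR_n = 0.75 × (1×102.38 + 2×131.63) = 274.2 kips.
Tension yield (gross): A_g = 7.5625×0.75 = 5.6719 in². φR_n = 0.90 × 50 × 5.6719 = 255.2 kips.
Block shear: shear path 1×[2.375+2×4.4375] = 1×11.25 in, A_gv = 8.4375, A_nv = 1×(11.25 − 2.5×1.3125)×0.75 = 5.9766 in²; tension to near edge: (2.25 − 0.5×1.3125)×0.75 = 1.1953 in². R_n = min(0.6×65×5.9766, 0.6×50×8.4375) + 1.0×65×1.1953 = min(233.09, 253.13) + 77.695 = 310.79 kips. φR_n = 0.75 × 310.79 = 233.1 kips.
Tension rupture (net): A_n = (7.5625 − 1×1.3125)×0.75 = 4.6875 in² (U = 1.0, A_e = A_n). φR_n = 0.75 × 65 × 4.6875 = 228.5 kips.
Governing: min(152.1, 274.2, 255.2, 233.1, 228.5) = 152.1 kips → bolt shear.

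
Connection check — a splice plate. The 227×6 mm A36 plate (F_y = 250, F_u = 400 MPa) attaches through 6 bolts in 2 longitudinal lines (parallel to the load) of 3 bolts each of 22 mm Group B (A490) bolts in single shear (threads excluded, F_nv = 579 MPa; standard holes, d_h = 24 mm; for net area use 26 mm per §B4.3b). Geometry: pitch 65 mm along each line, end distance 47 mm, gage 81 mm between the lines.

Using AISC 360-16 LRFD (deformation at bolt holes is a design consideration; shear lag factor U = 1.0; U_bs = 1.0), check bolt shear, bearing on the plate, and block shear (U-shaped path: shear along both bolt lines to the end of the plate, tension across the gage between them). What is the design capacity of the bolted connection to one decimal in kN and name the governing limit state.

338.0 kN (block shear governs)

Bolt shear: A_b = π(22)²/4 = 380.13 mm². φR_n = 0.75 × 579 × 380.13 × 6 × 1 = 990.4 kN.
Bearing (6 mm plate, F_u = 400 MPa): end bolts L_c = 47 − 24/2 = 35, R_n = min(1.2×35×6×400, 2.4×22×6×400) = 100.8 kN/bolt; interior L_c = 65 − 24 = 41, R_n = 118.08 kN/bolt. φR_n = 0.75 × (2×100.8 + 4×118.08) = 505.4 kN.
Block shear: shear path 2×[47+2×65] = 2×177 mm, A_gv = 2124, A_nv = 2×(177 − 2.5×26)×6 = 1344 mm²; tension across gage: (81 − 1×26)×6 = 330 mm². R_n = min(0.6×400×1344, 0.6×250×2124) + 1.0×400×330 = min(322.56, 318.6) + 132 = 450.6 kN. φR_n = 0.75 × 450.6 = 338.0 kN.
Governing: min(990.4, 505.4, 338.0) = 338.0 kN → block shear.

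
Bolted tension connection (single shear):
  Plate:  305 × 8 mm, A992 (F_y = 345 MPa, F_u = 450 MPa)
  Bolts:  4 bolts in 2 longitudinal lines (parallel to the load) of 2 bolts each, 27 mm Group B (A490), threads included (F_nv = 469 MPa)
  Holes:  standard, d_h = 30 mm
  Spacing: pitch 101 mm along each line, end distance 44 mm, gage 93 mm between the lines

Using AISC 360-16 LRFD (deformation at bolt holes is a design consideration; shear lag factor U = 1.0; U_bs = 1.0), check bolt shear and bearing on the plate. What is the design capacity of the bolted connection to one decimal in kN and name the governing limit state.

Bolt shear: A_b = π(27)²/4 = 572.56 mm². φR_n = 0.75 × 469 × 572.56 × 4 × 1 = 805.6 kN.
Bearing (8 mm plate, F_u = 450 MPa): end bolts L_c = 44 − 30/2 = 29, R_n = min(1.2×29×8×450, 2.4×27×8×450) = 125.28 kN/bolt; interior L_c = 101 − 30 = 71, R_n = 233.28 kN/bolt. φR_n = 0.75 × (2×125.28 + 2×233.28) = 537.8 kN.
Governing: min(805.6, 537.8) = 537.8 kN → bearing.

537.8 kN (bearing governs)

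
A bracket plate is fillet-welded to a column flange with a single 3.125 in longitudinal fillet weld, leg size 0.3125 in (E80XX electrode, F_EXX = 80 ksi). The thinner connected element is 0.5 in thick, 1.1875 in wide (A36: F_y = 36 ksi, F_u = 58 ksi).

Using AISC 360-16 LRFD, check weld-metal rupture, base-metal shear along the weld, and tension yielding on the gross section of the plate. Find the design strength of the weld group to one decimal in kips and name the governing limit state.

Weld metal: throat = 0.707×0.3125 = 0.22094 in, L = 3.125 in. φR_n = 0.75 × 0.6 × 80 × 0.22094 × 3.125 = 24.9 kips.
Base metal shear (0.5 in plate): yield φR_n = 1.0×0.6×36×0.5×3.125 = 33.8 kips; rupture φR_n = 0.75×0.6×58×0.5×3.125 = 40.8 kips; take 33.8 kips (yield).
Tension yield (gross): A_g = 1.1875×0.5 = 0.59375 in². φR_n = 0.90 × 36 × 0.59375 = 19.2 kips.
Governing: min(24.9, 33.8, 19.2) = 19.2 kips → gross-section yield.

19.2 kips (gross-section yield governs)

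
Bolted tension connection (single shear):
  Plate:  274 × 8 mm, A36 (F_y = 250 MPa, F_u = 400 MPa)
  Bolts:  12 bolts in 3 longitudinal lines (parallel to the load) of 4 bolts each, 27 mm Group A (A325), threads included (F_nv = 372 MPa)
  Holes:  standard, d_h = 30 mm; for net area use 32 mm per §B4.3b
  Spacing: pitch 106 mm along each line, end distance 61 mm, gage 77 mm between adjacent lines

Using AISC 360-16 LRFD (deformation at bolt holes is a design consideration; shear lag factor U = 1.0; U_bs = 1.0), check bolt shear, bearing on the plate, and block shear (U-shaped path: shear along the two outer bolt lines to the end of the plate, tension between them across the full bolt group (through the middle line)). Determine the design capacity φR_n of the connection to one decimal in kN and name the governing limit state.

898.2 kN (block shear governs)

Bolt shear: A_b = π(27)²/4 = 572.56 mm². φR_n = 0.75 × 372 × 572.56 × 12 × 1 = 1916.9 kN.
Bearing (8 mm plate, F_u = 400 MPa): end bolts L_c = 61 − 30/2 = 46, R_n = min(1.2×46×8×400, 2.4×27×8×400) = 176.64 kN/bolt; interior L_c = 106 − 30 = 76, R_n = 207.36 kN/bolt. φR_n = 0.75 × (3×176.64 + 9×207.36) = 1797.1 kN.
Block shear: shear path 2×[61+3×106] = 2×379 mm, A_gv = 6064, A_nv = 2×(379 − 3.5×32)×8 = 4272 mm²; tension across gage: (154 − 2×32)×8 = 720 mm². R_n = min(0.6×400×4272, 0.6×250×6064) + 1.0×400×720 = min(1025.3, 909.6) + 288 = 1197.6 kN. φR_n = 0.75 × 1197.6 = 898.2 kN.
Governing: min(1916.9, 1797.1, 898.2) = 898.2 kN → block shear.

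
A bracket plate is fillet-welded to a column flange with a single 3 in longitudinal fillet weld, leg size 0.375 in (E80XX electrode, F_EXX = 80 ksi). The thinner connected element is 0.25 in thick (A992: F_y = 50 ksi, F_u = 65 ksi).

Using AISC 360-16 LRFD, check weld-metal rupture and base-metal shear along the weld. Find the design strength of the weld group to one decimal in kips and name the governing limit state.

21.9 kips (base-metal shear governs)

Weld metal: throat = 0.707×0.375 = 0.26513 in, L = 3 in. φR_n = 0.75 × 0.6 × 80 × 0.26513 × 3 = 28.6 kips.
Base metal shear (0.25 in plate): yield φR_n = 1.0×0.6×50×0.25×3 = 22.5 kips; rupture φR_n = 0.75×0.6×65×0.25×3 = 21.9 kips; take 21.9 kips (rupture).
Governing: min(28.6, 21.9) = 21.9 kips → base-metal shear.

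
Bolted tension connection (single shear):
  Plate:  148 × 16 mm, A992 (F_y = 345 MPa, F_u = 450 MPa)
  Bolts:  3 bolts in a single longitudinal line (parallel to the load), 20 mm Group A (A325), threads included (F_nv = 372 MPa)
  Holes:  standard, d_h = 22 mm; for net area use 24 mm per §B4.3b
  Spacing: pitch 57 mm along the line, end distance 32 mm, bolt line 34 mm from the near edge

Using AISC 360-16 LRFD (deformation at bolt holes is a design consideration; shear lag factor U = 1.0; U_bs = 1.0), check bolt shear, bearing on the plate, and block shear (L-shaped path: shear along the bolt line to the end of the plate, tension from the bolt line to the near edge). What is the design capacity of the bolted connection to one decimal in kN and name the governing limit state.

263.0 kN (bolt shear governs)

Bolt shear: A_b = π(20)²/4 = 314.16 mm². φR_n = 0.75 × 372 × 314.16 × 3 × 1 = 263.0 kN.
Bearing (16 mm plate, F_u = 450 MPa): end bolts L_c = 32 − 22/2 = 21, R_n = min(1.2×21×16×450, 2.4×20×16×450) = 181.44 kN/bolt; interior L_c = 57 − 22 = 35, R_n = 302.4 kN/bolt. φR_n = 0.75 × (1×181.44 + 2×302.4) = 589.7 kN.
Block shear: shear path 1×[32+2×57] = 1×146 mm, A_gv = 2336, A_nv = 1×(146 − 2.5×24)×16 = 1376 mm²; tension to near edge: (34 − 0.5×24)×16 = 352 mm². R_n = min(0.6×450×1376, 0.6×345×2336) + 1.0×450×352 = min(371.52, 483.55) + 158.4 = 529.92 kN. φR_n = 0.75 × 529.92 = 397.4 kN.
Governing: min(263.0, 589.7, 397.4) = 263.0 kN → bolt shear.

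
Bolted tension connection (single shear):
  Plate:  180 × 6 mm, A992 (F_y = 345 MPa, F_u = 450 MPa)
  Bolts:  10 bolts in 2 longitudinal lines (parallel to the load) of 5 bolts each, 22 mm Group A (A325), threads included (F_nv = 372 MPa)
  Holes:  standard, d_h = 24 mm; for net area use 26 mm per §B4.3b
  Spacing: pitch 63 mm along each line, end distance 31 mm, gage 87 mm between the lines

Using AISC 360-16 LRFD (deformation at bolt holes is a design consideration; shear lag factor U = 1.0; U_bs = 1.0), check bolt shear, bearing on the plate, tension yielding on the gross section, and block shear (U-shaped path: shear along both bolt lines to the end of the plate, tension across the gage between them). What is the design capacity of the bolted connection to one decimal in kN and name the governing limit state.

335.3 kN (gross-section yield governs)

Bolt shear: A_b = π(22)²/4 = 380.13 mm². φR_n = 0.75 × 372 × 380.13 × 10 × 1 = 1060.6 kN.
Bearing (6 mm plate, F_u = 450 MPa): end bolts L_c = 31 − 24/2 = 19, R_n = min(1.2×19×6×450, 2.4×22×6×450) = 61.56 kN/bolt; interior L_c = 63 − 24 = 39, R_n = 126.36 kN/bolt. φR_n = 0.75 × (2×61.56 + 8×126.36) = 850.5 kN.
Tension yield (gross): A_g = 180×6 = 1080 mm². φR_n = 0.90 × 345 × 1080 = 335.3 kN.
Block shear: shear path 2×[31+4×63] = 2×283 mm, A_gv = 3396, A_nv = 2×(283 − 4.5×26)×6 = 1992 mm²; tension across gage: (87 − 1×26)×6 = 366 mm². R_n = min(0.6×450×1992, 0.6×345×3396) + 1.0×450×366 = min(537.84, 702.97) + 164.7 = 702.54 kN. φR_n = 0.75 × 702.54 = 526.9 kN.
Governing: min(1060.6, 850.5, 335.3, 526.9) = 335.3 kN → gross-section yield.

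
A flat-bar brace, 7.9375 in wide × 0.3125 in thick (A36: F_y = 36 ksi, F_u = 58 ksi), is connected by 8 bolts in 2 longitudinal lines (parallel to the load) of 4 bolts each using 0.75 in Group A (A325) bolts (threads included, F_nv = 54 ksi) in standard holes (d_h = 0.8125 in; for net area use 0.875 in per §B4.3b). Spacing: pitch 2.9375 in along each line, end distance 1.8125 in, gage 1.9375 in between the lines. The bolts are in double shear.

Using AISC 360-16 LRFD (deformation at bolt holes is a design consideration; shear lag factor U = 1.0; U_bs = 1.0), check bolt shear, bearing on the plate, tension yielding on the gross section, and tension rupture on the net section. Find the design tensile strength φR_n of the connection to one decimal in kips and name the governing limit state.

Bolt shear: A_b = π(0.75)²/4 = 0.44179 in². φR_n = 0.75 × 54 × 0.44179 × 8 × 2 = 286.3 kips.
Bearing (0.3125 in plate, F_u = 58 ksi): end bolts L_c = 1.8125 − 0.8125/2 = 1.40625, R_n = min(1.2×1.40625×0.3125×58, 2.4×0.75×0.3125×58) = 30.586 kips/bolt; interior L_c = 2.9375 − 0.8125 = 2.125, R_n = 32.625 kips/bolt. φR_n = 0.75 × (2×30.586 + 6×32.625) = 192.7 kips.
Tension yield (gross): A_g = 7.9375×0.3125 = 2.4805 in². φR_n = 0.90 × 36 × 2.4805 = 80.4 kips.
Tension rupture (net): A_n = (7.9375 − 2×0.875)×0.3125 = 1.9336 in² (U = 1.0, A_e = A_n). φR_n = 0.75 × 58 × 1.9336 = 84.1 kips.
Governing: min(286.3, 192.7, 80.4, 84.1) = 80.4 kips → gross-section yield.

80.4 kips (gross-section yield governs)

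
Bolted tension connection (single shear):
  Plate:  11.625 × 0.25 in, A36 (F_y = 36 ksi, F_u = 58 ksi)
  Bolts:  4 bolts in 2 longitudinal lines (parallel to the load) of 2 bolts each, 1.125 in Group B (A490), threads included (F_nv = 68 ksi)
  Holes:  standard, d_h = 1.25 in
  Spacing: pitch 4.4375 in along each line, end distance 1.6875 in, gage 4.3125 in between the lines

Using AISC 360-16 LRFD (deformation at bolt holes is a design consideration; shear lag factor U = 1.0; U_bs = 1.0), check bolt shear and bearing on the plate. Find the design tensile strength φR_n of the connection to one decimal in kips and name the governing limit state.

86.5 kips (bearing governs)

Bolt shear: A_b = π(1.125)²/4 = 0.99402 in². φR_n = 0.75 × 68 × 0.99402 × 4 × 1 = 202.8 kips.
Bearing (0.25 in plate, F_u = 58 ksi): end bolts L_c = 1.6875 − 1.25/2 = 1.0625, R_n = min(1.2×1.0625×0.25×58, 2.4×1.125×0.25×58) = 18.488 kips/bolt; interior L_c = 4.4375 − 1.25 = 3.1875, R_n = 39.15 kips/bolt. φR_n = 0.75 × (2×18.488 + 2×39.15) = 86.5 kips.
Governing: min(202.8, 86.5) = 86.5 kips → bearing.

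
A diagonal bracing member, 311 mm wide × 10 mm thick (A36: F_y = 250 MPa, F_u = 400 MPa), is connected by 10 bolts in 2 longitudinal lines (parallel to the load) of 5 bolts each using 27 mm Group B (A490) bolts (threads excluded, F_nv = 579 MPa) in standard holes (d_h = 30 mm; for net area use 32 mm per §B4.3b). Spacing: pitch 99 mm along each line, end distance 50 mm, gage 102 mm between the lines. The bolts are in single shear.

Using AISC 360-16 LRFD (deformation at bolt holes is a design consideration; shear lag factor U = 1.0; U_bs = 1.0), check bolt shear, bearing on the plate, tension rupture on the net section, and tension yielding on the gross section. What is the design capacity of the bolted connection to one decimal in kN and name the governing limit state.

Bolt shear: A_b = π(27)²/4 = 572.56 mm². φR_n = 0.75 × 579 × 572.56 × 10 × 1 = 2486.3 kN.
Bearing (10 mm plate, F_u = 400 MPa): end bolts L_c = 50 − 30/2 = 35, R_n = min(1.2×35×10×400, 2.4×27×10×400) = 168 kN/bolt; interior L_c = 99 − 30 = 69, R_n = 259.2 kN/bolt. φR_n = 0.75 × (2×168 + 8×259.2) = 1807.2 kN.
Tension rupture (net): A_n = (311 − 2×32)×10 = 2470 mm² (U = 1.0, A_e = A_n). φR_n = 0.75 × 400 × 2470 = 741.0 kN.
Tension yield (gross): A_g = 311×10 = 3110 mm². φR_n = 0.90 × 250 × 3110 = 699.8 kN.
Governing: min(2486.3, 1807.2, 741.0, 699.8) = 699.8 kN → gross-section yield.

699.8 kN (gross-section yield governs)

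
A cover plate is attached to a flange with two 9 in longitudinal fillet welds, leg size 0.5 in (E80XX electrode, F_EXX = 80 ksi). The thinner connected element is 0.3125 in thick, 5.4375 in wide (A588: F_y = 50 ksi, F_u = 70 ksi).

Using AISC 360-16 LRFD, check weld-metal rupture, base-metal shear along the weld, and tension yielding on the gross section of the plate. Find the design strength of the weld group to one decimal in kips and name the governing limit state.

76.5 kips (gross-section yield governs)

Weld metal: throat = 0.707×0.5 = 0.3535 in, L = 2×9 = 18 in. φR_n = 0.75 × 0.6 × 80 × 0.3535 × 18 = 229.1 kips.
Base metal shear (0.3125 in plate): yield φR_n = 1.0×0.6×50×0.3125×18 = 168.8 kips; rupture φR_n = 0.75×0.6×70×0.3125×18 = 177.2 kips; take 168.8 kips (yield).
Tension yield (gross): A_g = 5.4375×0.3125 = 1.6992 in². φR_n = 0.90 × 50 × 1.6992 = 76.5 kips.
Governing: min(229.1, 168.8, 76.5) = 76.5 kips → gross-section yield.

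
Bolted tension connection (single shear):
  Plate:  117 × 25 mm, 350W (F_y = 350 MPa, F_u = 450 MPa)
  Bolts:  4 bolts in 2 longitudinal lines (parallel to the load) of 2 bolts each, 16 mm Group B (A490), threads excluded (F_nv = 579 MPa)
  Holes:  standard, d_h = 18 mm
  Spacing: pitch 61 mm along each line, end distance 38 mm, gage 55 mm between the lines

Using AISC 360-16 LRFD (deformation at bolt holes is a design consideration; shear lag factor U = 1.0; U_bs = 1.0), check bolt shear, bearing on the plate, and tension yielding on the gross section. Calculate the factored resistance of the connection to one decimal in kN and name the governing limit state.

349.2 kN (bolt shear governs)

Bolt shear: A_b = π(16)²/4 = 201.06 mm². φR_n = 0.75 × 579 × 201.06 × 4 × 1 = 349.2 kN.
Bearing (25 mm plate, F_u = 450 MPa): end bolts L_c = 38 − 18/2 = 29, R_n = min(1.2×29×25×450, 2.4×16×25×450) = 391.5 kN/bolt; interior L_c = 61 − 18 = 43, R_n = 432 kN/bolt. φR_n = 0.75 × (2×391.5 + 2×432) = 1235.3 kN.
Tension yield (gross): A_g = 117×25 = 2925 mm². φR_n = 0.90 × 350 × 2925 = 921.4 kN.
Governing: min(349.2, 1235.3, 921.4) = 349.2 kN → bolt shear.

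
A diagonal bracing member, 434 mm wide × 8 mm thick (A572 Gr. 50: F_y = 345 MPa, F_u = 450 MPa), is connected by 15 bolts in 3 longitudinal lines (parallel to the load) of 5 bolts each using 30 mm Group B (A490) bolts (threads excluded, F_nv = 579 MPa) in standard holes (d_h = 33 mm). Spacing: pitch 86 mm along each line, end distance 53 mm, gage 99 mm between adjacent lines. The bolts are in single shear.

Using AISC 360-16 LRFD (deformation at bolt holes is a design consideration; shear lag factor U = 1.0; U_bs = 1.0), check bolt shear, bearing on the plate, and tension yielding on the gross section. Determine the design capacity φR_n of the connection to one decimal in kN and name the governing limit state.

1078.1 kN (gross-section yield governs)

Bolt shear: A_b = π(30)²/4 = 706.86 mm². φR_n = 0.75 × 579 × 706.86 × 15 × 1 = 4604.3 kN.
Bearing (8 mm plate, F_u = 450 MPa): end bolts L_c = 53 − 33/2 = 36.5, R_n = min(1.2×36.5×8×450, 2.4×30×8×450) = 157.68 kN/bolt; interior L_c = 86 − 33 = 53, R_n = 228.96 kN/bolt. φR_n = 0.75 × (3×157.68 + 12×228.96) = 2415.4 kN.
Tension yield (gross): A_g = 434×8 = 3472 mm². φR_n = 0.90 × 345 × 3472 = 1078.1 kN.
Governing: min(4604.3, 2415.4, 1078.1) = 1078.1 kN → gross-section yield.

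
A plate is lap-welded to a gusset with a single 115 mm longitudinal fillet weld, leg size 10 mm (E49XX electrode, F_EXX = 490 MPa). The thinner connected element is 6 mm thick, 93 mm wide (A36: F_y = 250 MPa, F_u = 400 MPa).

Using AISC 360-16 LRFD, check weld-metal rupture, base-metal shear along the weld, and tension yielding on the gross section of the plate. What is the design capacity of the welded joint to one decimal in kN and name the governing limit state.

103.5 kN (base-metal shear governs)

Weld metal: throat = 0.707×10 = 7.07 mm, L = 115 mm. φR_n = 0.75 × 0.6 × 490 × 7.07 × 115 = 179.3 kN.
Base metal shear (6 mm plate): yield φR_n = 1.0×0.6×250×6×115 = 103.5 kN; rupture φR_n = 0.75×0.6×400×6×115 = 124.2 kN; take 103.5 kN (yield).
Tension yield (gross): A_g = 93×6 = 558 mm². φR_n = 0.90 × 250 × 558 = 125.6 kN.
Governing: min(179.3, 103.5, 125.6) = 103.5 kN → base-metal shear.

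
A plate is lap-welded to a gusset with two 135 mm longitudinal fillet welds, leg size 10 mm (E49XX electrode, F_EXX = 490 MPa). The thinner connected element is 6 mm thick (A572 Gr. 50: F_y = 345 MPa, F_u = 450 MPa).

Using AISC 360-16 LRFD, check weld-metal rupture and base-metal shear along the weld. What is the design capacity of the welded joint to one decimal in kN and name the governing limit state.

328.1 kN (base-metal shear governs)

Weld metal: throat = 0.707×10 = 7.07 mm, L = 2×135 = 270 mm. φR_n = 0.75 × 0.6 × 490 × 7.07 × 270 = 420.9 kN.
Base metal shear (6 mm plate): yield φR_n = 1.0×0.6×345×6×270 = 335.3 kN; rupture φR_n = 0.75×0.6×450×6×270 = 328.1 kN; take 328.1 kN (rupture).
Governing: min(420.9, 328.1) = 328.1 kN → base-metal shear.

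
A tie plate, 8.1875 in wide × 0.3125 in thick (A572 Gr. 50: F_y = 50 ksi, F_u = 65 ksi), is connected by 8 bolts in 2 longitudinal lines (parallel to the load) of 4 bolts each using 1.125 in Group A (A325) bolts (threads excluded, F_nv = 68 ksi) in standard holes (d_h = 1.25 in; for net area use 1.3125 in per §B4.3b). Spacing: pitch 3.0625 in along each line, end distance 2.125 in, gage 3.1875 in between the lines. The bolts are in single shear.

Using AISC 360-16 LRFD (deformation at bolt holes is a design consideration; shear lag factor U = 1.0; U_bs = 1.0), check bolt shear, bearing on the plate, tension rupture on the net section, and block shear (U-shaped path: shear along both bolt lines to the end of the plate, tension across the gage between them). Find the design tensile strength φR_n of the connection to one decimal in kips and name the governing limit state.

Bolt shear: A_b = π(1.125)²/4 = 0.99402 in². φR_n = 0.75 × 68 × 0.99402 × 8 × 1 = 405.6 kips.
Bearing (0.3125 in plate, F_u = 65 ksi): end bolts L_c = 2.125 − 1.25/2 = 1.5, R_n = min(1.2×1.5×0.3125×65, 2.4×1.125×0.3125×65) = 36.563 kips/bolt; interior L_c = 3.0625 − 1.25 = 1.8125, R_n = 44.18 kips/bolt. φR_n = 0.75 × (2×36.563 + 6×44.18) = 253.7 kips.
Tension rupture (net): A_n = (8.1875 − 2×1.3125)×0.3125 = 1.7383 in² (U = 1.0, A_e = A_n). φR_n = 0.75 × 65 × 1.7383 = 84.7 kips.
Block shear: shear path 2×[2.125+3×3.0625] = 2×11.3125 in, A_gv = 7.0703, A_nv = 2×(11.3125 − 3.5×1.3125)×0.3125 = 4.1992 in²; tension across gage: (3.1875 − 1×1.3125)×0.3125 = 0.58594 in². R_n = min(0.6×65×4.1992, 0.6×50×7.0703) + 1.0×65×0.58594 = min(163.77, 212.11) + 38.086 = 201.86 kips. φR_n = 0.75 × 201.86 = 151.4 kips.
Governing: min(405.6, 253.7, 84.7, 151.4) = 84.7 kips → net-section rupture.

84.7 kips (net-section rupture governs)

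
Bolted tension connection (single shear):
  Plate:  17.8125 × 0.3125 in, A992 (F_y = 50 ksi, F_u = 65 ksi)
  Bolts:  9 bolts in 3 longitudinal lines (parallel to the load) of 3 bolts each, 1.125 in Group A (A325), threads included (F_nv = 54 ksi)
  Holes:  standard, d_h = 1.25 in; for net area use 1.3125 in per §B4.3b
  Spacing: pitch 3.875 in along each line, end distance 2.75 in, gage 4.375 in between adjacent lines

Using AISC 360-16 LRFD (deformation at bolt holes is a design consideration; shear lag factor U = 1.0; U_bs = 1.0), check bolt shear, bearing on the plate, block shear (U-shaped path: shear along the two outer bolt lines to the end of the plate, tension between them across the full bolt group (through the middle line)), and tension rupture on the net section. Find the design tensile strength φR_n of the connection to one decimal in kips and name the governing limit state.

211.4 kips (net-section rupture governs)

Bolt shear: A_b = π(1.125)²/4 = 0.99402 in². φR_n = 0.75 × 54 × 0.99402 × 9 × 1 = 362.3 kips.
Bearing (0.3125 in plate, F_u = 65 ksi): end bolts L_c = 2.75 − 1.25/2 = 2.125, R_n = min(1.2×2.125×0.3125×65, 2.4×1.125×0.3125×65) = 51.797 kips/bolt; interior L_c = 3.875 − 1.25 = 2.625, R_n = 54.844 kips/bolt. φR_n = 0.75 × (3×51.797 + 6×54.844) = 363.3 kips.
Block shear: shear path 2×[2.75+2×3.875] = 2×10.5 in, A_gv = 6.5625, A_nv = 2×(10.5 − 2.5×1.3125)×0.3125 = 4.5117 in²; tension across gage: (8.75 − 2×1.3125)×0.3125 = 1.9141 in². R_n = min(0.6×65×4.5117, 0.6×50×6.5625) + 1.0×65×1.9141 = min(175.96, 196.88) + 124.42 = 300.38 kips. φR_n = 0.75 × 300.38 = 225.3 kips.
Tension rupture (net): A_n = (17.8125 − 3×1.3125)×0.3125 = 4.3359 in² (U = 1.0, A_e = A_n). φR_n = 0.75 × 65 × 4.3359 = 211.4 kips.
Governing: min(362.3, 363.3, 225.3, 211.4) = 211.4 kips → net-section rupture.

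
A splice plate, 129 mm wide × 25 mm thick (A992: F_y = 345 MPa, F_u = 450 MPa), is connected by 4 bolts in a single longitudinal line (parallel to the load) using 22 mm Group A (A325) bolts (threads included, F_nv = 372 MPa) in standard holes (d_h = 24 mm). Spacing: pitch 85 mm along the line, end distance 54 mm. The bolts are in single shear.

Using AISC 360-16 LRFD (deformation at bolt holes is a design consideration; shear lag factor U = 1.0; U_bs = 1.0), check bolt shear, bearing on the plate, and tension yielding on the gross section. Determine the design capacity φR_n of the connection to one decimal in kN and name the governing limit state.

424.2 kN (bolt shear governs)

Bolt shear: A_b = π(22)²/4 = 380.13 mm². φR_n = 0.75 × 372 × 380.13 × 4 × 1 = 424.2 kN.
Bearing (25 mm plate, F_u = 450 MPa): end bolts L_c = 54 − 24/2 = 42, R_n = min(1.2×42×25×450, 2.4×22×25×450) = 567 kN/bolt; interior L_c = 85 − 24 = 61, R_n = 594 kN/bolt. φR_n = 0.75 × (1×567 + 3×594) = 1761.8 kN.
Tension yield (gross): A_g = 129×25 = 3225 mm². φR_n = 0.90 × 345 × 3225 = 1001.4 kN.
Governing: min(424.2, 1761.8, 1001.4) = 424.2 kN → bolt shear.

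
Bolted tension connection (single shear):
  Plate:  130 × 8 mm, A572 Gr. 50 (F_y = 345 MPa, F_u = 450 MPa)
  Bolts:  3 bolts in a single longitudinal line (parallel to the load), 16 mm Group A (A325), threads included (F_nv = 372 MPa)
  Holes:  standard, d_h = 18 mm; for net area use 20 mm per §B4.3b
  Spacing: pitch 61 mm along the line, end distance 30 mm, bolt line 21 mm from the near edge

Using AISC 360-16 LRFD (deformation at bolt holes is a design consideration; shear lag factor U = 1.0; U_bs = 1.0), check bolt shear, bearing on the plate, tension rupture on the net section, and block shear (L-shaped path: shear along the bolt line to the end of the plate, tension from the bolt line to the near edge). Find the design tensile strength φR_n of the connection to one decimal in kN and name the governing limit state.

168.3 kN (bolt shear governs)

Bolt shear: A_b = π(16)²/4 = 201.06 mm². φR_n = 0.75 × 372 × 201.06 × 3 × 1 = 168.3 kN.
Bearing (8 mm plate, F_u = 450 MPa): end bolts L_c = 30 − 18/2 = 21, R_n = min(1.2×21×8×450, 2.4×16×8×450) = 90.72 kN/bolt; interior L_c = 61 − 18 = 43, R_n = 138.24 kN/bolt. φR_n = 0.75 × (1×90.72 + 2×138.24) = 275.4 kN.
Tension rupture (net): A_n = (130 − 1×20)×8 = 880 mm² (U = 1.0, A_e = A_n). φR_n = 0.75 × 450 × 880 = 297.0 kN.
Block shear: shear path 1×[30+2×61] = 1×152 mm, A_gv = 1216, A_nv = 1×(152 − 2.5×20)×8 = 816 mm²; tension to near edge: (21 − 0.5×20)×8 = 88 mm². R_n = min(0.6×450×816, 0.6×345×1216) + 1.0×450×88 = min(220.32, 251.71) + 39.6 = 259.92 kN. φR_n = 0.75 × 259.92 = 194.9 kN.
Governing: min(168.3, 275.4, 297.0, 194.9) = 168.3 kN → bolt shear.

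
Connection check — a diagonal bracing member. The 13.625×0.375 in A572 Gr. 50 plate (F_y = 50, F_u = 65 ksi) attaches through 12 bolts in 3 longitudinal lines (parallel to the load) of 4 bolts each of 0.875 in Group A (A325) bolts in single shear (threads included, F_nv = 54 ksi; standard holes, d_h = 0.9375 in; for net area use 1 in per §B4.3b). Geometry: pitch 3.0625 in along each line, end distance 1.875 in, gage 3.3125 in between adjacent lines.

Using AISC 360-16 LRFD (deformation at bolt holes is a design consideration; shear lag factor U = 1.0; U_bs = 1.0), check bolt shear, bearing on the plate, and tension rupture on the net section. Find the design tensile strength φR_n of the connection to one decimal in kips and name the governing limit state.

194.2 kips (net-section rupture governs)

Bolt shear: A_b = π(0.875)²/4 = 0.60132 in². φR_n = 0.75 × 54 × 0.60132 × 12 × 1 = 292.2 kips.
Bearing (0.375 in plate, F_u = 65 ksi): end bolts L_c = 1.875 − 0.9375/2 = 1.40625, R_n = min(1.2×1.40625×0.375×65, 2.4×0.875×0.375×65) = 41.133 kips/bolt; interior L_c = 3.0625 − 0.9375 = 2.125, R_n = 51.188 kips/bolt. φR_n = 0.75 × (3×41.133 + 9×51.188) = 438.1 kips.
Tension rupture (net): A_n = (13.625 − 3×1)×0.375 = 3.9844 in² (U = 1.0, A_e = A_n). φR_n = 0.75 × 65 × 3.9844 = 194.2 kips.
Governing: min(292.2, 438.1, 194.2) = 194.2 kips → net-section rupture.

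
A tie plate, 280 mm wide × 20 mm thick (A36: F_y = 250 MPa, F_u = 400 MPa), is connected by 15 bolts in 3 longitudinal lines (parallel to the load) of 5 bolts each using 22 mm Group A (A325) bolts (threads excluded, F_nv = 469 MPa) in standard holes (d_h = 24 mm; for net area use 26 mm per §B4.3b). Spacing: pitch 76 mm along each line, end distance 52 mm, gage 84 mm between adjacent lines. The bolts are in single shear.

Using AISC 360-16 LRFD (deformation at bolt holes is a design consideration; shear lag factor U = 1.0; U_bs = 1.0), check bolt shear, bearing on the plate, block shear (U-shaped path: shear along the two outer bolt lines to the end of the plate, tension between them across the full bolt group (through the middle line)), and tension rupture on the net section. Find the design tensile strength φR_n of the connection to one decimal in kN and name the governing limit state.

Bolt shear: A_b = π(22)²/4 = 380.13 mm². φR_n = 0.75 × 469 × 380.13 × 15 × 1 = 2005.7 kN.
Bearing (20 mm plate, F_u = 400 MPa): end bolts L_c = 52 − 24/2 = 40, R_n = min(1.2×40×20×400, 2.4×22×20×400) = 384 kN/bolt; interior L_c = 76 − 24 = 52, R_n = 422.4 kN/bolt. φR_n = 0.75 × (3×384 + 12×422.4) = 4665.6 kN.
Block shear: shear path 2×[52+4×76] = 2×356 mm, A_gv = 14240, A_nv = 2×(356 − 4.5×26)×20 = 9560 mm²; tension across gage: (168 − 2×26)×20 = 2320 mm². R_n = min(0.6×400×9560, 0.6×250×14240) + 1.0×400×2320 = min(2294.4, 2136) + 928 = 3064 kN. φR_n = 0.75 × 3064 = 2298.0 kN.
Tension rupture (net): A_n = (280 − 3×26)×20 = 4040 mm² (U = 1.0, A_e = A_n). φR_n = 0.75 × 400 × 4040 = 1212.0 kN.
Governing: min(2005.7, 4665.6, 2298.0, 1212.0) = 1212.0 kN → net-section rupture.

1212.0 kN (net-section rupture governs)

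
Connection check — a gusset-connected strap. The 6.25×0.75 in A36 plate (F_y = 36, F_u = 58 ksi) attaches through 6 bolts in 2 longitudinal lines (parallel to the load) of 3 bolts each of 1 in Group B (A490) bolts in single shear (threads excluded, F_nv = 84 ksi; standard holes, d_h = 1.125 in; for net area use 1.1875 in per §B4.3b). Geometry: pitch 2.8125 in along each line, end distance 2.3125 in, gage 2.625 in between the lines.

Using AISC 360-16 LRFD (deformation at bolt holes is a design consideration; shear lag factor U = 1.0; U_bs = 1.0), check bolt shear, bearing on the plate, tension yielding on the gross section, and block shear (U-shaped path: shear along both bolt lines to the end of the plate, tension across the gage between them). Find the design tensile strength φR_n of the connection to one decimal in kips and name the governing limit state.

Bolt shear: A_b = π(1)²/4 = 0.7854 in². φR_n = 0.75 × 84 × 0.7854 × 6 × 1 = 296.9 kips.
Bearing (0.75 in plate, F_u = 58 ksi): end bolts L_c = 2.3125 − 1.125/2 = 1.75, R_n = min(1.2×1.75×0.75×58, 2.4×1×0.75×58) = 91.35 kips/bolt; interior L_c = 2.8125 − 1.125 = 1.6875, R_n = 88.088 kips/bolt. φR_n = 0.75 × (2×91.35 + 4×88.088) = 401.3 kips.
Tension yield (gross): A_g = 6.25×0.75 = 4.6875 in². φR_n = 0.90 × 36 × 4.6875 = 151.9 kips.
Block shear: shear path 2×[2.3125+2×2.8125] = 2×7.9375 in, A_gv = 11.906, A_nv = 2×(7.9375 − 2.5×1.1875)×0.75 = 7.4531 in²; tension across gage: (2.625 − 1×1.1875)×0.75 = 1.0781 in². R_n = min(0.6×58×7.4531, 0.6×36×11.906) + 1.0×58×1.0781 = min(259.37, 257.17) + 62.53 = 319.7 kips. φR_n = 0.75 × 319.7 = 239.8 kips.
Governing: min(296.9, 401.3, 151.9, 239.8) = 151.9 kips → gross-section yield.

151.9 kips (gross-section yield governs)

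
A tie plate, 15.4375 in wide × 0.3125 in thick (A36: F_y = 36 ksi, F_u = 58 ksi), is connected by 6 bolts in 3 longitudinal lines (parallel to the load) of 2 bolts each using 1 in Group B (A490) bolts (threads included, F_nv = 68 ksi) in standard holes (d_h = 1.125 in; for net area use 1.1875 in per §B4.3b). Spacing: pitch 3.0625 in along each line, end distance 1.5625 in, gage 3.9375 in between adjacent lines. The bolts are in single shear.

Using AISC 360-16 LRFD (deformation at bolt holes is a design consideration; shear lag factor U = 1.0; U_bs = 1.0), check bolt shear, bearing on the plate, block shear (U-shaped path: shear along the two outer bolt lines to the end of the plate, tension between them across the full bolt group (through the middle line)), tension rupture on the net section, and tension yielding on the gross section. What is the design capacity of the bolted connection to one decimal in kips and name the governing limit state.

121.2 kips (block shear governs)

Bolt shear: A_b = π(1)²/4 = 0.7854 in². φR_n = 0.75 × 68 × 0.7854 × 6 × 1 = 240.3 kips.
Bearing (0.3125 in plate, F_u = 58 ksi): end bolts L_c = 1.5625 − 1.125/2 = 1, R_n = min(1.2×1×0.3125×58, 2.4×1×0.3125×58) = 21.75 kips/bolt; interior L_c = 3.0625 − 1.125 = 1.9375, R_n = 42.141 kips/bolt. φR_n = 0.75 × (3×21.75 + 3×42.141) = 143.8 kips.
Block shear: shear path 2×[1.5625+1×3.0625] = 2×4.625 in, A_gv = 2.8906, A_nv = 2×(4.625 − 1.5×1.1875)×0.3125 = 1.7773 in²; tension across gage: (7.875 − 2×1.1875)×0.3125 = 1.7188 in². R_n = min(0.6×58×1.7773, 0.6×36×2.8906) + 1.0×58×1.7188 = min(61.85, 62.437) + 99.69 = 161.54 kips. φR_n = 0.75 × 161.54 = 121.2 kips.
Tension rupture (net): A_n = (15.4375 − 3×1.1875)×0.3125 = 3.7109 in² (U = 1.0, A_e = A_n). φR_n = 0.75 × 58 × 3.7109 = 161.4 kips.
Tension yield (gross): A_g = 15.4375×0.3125 = 4.8242 in². φR_n = 0.90 × 36 × 4.8242 = 156.3 kips.
Governing: min(240.3, 143.8, 121.2, 161.4, 156.3) = 121.2 kips → block shear.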